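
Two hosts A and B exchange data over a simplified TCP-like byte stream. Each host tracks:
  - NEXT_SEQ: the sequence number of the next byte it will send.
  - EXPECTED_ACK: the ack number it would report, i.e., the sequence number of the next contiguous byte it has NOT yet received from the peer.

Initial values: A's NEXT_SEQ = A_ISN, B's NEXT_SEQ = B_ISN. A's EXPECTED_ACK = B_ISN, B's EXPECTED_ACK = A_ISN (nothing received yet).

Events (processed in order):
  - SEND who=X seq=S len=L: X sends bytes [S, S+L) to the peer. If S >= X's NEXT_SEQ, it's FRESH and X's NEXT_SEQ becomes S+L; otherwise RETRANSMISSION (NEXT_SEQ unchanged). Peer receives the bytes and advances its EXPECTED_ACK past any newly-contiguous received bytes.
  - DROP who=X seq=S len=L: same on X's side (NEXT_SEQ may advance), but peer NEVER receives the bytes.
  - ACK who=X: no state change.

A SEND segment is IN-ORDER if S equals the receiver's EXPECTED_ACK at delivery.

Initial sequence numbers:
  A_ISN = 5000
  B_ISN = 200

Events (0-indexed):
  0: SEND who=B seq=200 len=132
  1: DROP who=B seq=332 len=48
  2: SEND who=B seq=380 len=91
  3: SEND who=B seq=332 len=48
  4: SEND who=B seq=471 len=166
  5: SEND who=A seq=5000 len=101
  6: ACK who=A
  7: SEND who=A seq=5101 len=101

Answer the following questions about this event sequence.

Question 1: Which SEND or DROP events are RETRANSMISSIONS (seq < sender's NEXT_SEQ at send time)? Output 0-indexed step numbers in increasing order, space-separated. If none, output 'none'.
Step 0: SEND seq=200 -> fresh
Step 1: DROP seq=332 -> fresh
Step 2: SEND seq=380 -> fresh
Step 3: SEND seq=332 -> retransmit
Step 4: SEND seq=471 -> fresh
Step 5: SEND seq=5000 -> fresh
Step 7: SEND seq=5101 -> fresh

Answer: 3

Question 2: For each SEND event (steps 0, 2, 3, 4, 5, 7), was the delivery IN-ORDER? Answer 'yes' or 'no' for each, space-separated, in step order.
Answer: yes no yes yes yes yes

Derivation:
Step 0: SEND seq=200 -> in-order
Step 2: SEND seq=380 -> out-of-order
Step 3: SEND seq=332 -> in-order
Step 4: SEND seq=471 -> in-order
Step 5: SEND seq=5000 -> in-order
Step 7: SEND seq=5101 -> in-order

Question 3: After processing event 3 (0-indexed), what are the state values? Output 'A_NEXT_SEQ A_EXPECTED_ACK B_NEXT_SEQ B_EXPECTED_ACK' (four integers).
After event 0: A_seq=5000 A_ack=332 B_seq=332 B_ack=5000
After event 1: A_seq=5000 A_ack=332 B_seq=380 B_ack=5000
After event 2: A_seq=5000 A_ack=332 B_seq=471 B_ack=5000
After event 3: A_seq=5000 A_ack=471 B_seq=471 B_ack=5000

5000 471 471 5000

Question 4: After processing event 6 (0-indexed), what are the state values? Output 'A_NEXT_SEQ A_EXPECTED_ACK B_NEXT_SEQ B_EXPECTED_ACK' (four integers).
After event 0: A_seq=5000 A_ack=332 B_seq=332 B_ack=5000
After event 1: A_seq=5000 A_ack=332 B_seq=380 B_ack=5000
After event 2: A_seq=5000 A_ack=332 B_seq=471 B_ack=5000
After event 3: A_seq=5000 A_ack=471 B_seq=471 B_ack=5000
After event 4: A_seq=5000 A_ack=637 B_seq=637 B_ack=5000
After event 5: A_seq=5101 A_ack=637 B_seq=637 B_ack=5101
After event 6: A_seq=5101 A_ack=637 B_seq=637 B_ack=5101

5101 637 637 5101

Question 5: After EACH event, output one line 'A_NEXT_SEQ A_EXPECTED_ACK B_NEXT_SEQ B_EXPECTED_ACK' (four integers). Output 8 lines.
5000 332 332 5000
5000 332 380 5000
5000 332 471 5000
5000 471 471 5000
5000 637 637 5000
5101 637 637 5101
5101 637 637 5101
5202 637 637 5202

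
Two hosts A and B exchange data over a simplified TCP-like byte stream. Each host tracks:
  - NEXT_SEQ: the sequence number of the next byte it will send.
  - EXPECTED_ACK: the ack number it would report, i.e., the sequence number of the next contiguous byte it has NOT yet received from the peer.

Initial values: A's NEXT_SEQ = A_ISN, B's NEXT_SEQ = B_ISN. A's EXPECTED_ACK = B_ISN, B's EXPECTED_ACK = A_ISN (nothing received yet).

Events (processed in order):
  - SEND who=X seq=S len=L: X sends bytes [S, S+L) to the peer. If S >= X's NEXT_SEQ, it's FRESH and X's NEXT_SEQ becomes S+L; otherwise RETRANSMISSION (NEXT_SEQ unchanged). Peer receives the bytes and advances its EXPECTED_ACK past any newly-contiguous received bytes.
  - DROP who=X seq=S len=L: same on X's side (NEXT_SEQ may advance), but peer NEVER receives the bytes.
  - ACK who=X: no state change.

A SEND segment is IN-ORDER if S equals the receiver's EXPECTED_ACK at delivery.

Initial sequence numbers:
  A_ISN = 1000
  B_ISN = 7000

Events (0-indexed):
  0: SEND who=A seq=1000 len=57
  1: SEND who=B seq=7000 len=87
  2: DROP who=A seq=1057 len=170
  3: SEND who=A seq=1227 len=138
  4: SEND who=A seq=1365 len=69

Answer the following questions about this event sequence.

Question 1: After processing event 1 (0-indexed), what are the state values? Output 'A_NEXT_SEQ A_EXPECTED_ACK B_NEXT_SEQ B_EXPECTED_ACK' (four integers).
After event 0: A_seq=1057 A_ack=7000 B_seq=7000 B_ack=1057
After event 1: A_seq=1057 A_ack=7087 B_seq=7087 B_ack=1057

1057 7087 7087 1057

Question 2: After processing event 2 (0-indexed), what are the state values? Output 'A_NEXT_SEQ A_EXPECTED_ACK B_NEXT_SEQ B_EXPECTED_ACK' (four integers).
After event 0: A_seq=1057 A_ack=7000 B_seq=7000 B_ack=1057
After event 1: A_seq=1057 A_ack=7087 B_seq=7087 B_ack=1057
After event 2: A_seq=1227 A_ack=7087 B_seq=7087 B_ack=1057

1227 7087 7087 1057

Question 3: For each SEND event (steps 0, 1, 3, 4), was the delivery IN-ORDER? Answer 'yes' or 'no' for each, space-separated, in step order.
Step 0: SEND seq=1000 -> in-order
Step 1: SEND seq=7000 -> in-order
Step 3: SEND seq=1227 -> out-of-order
Step 4: SEND seq=1365 -> out-of-order

Answer: yes yes no no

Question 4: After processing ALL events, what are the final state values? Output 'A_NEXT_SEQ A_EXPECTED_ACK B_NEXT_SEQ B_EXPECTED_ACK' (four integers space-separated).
After event 0: A_seq=1057 A_ack=7000 B_seq=7000 B_ack=1057
After event 1: A_seq=1057 A_ack=7087 B_seq=7087 B_ack=1057
After event 2: A_seq=1227 A_ack=7087 B_seq=7087 B_ack=1057
After event 3: A_seq=1365 A_ack=7087 B_seq=7087 B_ack=1057
After event 4: A_seq=1434 A_ack=7087 B_seq=7087 B_ack=1057

Answer: 1434 7087 7087 1057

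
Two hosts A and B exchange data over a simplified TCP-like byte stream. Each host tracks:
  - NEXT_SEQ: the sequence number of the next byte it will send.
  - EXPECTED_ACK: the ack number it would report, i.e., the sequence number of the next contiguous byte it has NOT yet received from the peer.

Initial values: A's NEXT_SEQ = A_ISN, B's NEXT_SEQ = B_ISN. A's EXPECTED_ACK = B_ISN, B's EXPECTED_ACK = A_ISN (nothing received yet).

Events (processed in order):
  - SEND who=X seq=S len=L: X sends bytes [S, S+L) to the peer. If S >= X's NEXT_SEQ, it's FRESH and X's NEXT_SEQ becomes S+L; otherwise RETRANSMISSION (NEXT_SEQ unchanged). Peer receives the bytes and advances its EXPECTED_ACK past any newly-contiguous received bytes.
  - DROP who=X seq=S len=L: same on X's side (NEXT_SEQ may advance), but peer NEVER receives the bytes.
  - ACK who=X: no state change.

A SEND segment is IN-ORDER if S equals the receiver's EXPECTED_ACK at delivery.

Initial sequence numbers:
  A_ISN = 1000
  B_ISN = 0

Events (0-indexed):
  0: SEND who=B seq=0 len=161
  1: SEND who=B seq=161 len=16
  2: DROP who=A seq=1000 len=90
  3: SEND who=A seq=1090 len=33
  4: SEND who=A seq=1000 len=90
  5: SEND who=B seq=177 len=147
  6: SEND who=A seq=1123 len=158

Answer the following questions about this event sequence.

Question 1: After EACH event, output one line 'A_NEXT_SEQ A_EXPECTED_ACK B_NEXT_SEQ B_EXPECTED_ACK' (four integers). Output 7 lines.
1000 161 161 1000
1000 177 177 1000
1090 177 177 1000
1123 177 177 1000
1123 177 177 1123
1123 324 324 1123
1281 324 324 1281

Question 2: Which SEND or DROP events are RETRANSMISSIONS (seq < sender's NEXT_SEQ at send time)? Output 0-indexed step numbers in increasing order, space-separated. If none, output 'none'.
Answer: 4

Derivation:
Step 0: SEND seq=0 -> fresh
Step 1: SEND seq=161 -> fresh
Step 2: DROP seq=1000 -> fresh
Step 3: SEND seq=1090 -> fresh
Step 4: SEND seq=1000 -> retransmit
Step 5: SEND seq=177 -> fresh
Step 6: SEND seq=1123 -> fresh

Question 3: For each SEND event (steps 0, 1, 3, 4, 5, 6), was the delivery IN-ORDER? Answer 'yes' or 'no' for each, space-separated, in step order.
Step 0: SEND seq=0 -> in-order
Step 1: SEND seq=161 -> in-order
Step 3: SEND seq=1090 -> out-of-order
Step 4: SEND seq=1000 -> in-order
Step 5: SEND seq=177 -> in-order
Step 6: SEND seq=1123 -> in-order

Answer: yes yes no yes yes yes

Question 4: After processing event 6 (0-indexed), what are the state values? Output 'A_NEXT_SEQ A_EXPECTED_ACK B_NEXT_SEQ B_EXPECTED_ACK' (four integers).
After event 0: A_seq=1000 A_ack=161 B_seq=161 B_ack=1000
After event 1: A_seq=1000 A_ack=177 B_seq=177 B_ack=1000
After event 2: A_seq=1090 A_ack=177 B_seq=177 B_ack=1000
After event 3: A_seq=1123 A_ack=177 B_seq=177 B_ack=1000
After event 4: A_seq=1123 A_ack=177 B_seq=177 B_ack=1123
After event 5: A_seq=1123 A_ack=324 B_seq=324 B_ack=1123
After event 6: A_seq=1281 A_ack=324 B_seq=324 B_ack=1281

1281 324 324 1281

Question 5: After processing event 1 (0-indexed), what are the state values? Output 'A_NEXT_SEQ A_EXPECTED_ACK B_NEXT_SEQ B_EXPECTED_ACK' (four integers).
After event 0: A_seq=1000 A_ack=161 B_seq=161 B_ack=1000
After event 1: A_seq=1000 A_ack=177 B_seq=177 B_ack=1000

1000 177 177 1000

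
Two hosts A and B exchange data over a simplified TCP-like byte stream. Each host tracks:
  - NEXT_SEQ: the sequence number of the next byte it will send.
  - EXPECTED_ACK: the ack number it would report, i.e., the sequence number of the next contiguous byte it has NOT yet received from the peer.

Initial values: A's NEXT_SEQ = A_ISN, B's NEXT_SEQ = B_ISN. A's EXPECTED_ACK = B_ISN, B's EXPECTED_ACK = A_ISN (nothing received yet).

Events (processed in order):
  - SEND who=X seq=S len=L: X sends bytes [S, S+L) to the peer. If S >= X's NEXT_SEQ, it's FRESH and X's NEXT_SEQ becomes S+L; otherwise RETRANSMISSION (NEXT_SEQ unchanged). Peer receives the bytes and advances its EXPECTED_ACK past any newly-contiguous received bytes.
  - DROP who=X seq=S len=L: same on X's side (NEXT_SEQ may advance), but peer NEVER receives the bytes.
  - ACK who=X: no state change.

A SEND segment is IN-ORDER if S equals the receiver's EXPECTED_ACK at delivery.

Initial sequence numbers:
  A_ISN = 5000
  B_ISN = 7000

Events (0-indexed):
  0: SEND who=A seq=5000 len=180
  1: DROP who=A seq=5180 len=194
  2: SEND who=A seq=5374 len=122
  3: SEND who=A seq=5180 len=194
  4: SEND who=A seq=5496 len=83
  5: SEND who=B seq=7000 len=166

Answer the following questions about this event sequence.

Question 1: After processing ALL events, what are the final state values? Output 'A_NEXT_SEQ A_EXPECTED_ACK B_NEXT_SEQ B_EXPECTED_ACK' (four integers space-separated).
After event 0: A_seq=5180 A_ack=7000 B_seq=7000 B_ack=5180
After event 1: A_seq=5374 A_ack=7000 B_seq=7000 B_ack=5180
After event 2: A_seq=5496 A_ack=7000 B_seq=7000 B_ack=5180
After event 3: A_seq=5496 A_ack=7000 B_seq=7000 B_ack=5496
After event 4: A_seq=5579 A_ack=7000 B_seq=7000 B_ack=5579
After event 5: A_seq=5579 A_ack=7166 B_seq=7166 B_ack=5579

Answer: 5579 7166 7166 5579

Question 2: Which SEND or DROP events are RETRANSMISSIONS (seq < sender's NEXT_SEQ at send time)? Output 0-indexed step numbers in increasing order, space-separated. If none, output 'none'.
Step 0: SEND seq=5000 -> fresh
Step 1: DROP seq=5180 -> fresh
Step 2: SEND seq=5374 -> fresh
Step 3: SEND seq=5180 -> retransmit
Step 4: SEND seq=5496 -> fresh
Step 5: SEND seq=7000 -> fresh

Answer: 3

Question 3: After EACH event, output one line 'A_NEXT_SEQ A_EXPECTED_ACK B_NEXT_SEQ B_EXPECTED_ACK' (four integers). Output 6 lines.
5180 7000 7000 5180
5374 7000 7000 5180
5496 7000 7000 5180
5496 7000 7000 5496
5579 7000 7000 5579
5579 7166 7166 5579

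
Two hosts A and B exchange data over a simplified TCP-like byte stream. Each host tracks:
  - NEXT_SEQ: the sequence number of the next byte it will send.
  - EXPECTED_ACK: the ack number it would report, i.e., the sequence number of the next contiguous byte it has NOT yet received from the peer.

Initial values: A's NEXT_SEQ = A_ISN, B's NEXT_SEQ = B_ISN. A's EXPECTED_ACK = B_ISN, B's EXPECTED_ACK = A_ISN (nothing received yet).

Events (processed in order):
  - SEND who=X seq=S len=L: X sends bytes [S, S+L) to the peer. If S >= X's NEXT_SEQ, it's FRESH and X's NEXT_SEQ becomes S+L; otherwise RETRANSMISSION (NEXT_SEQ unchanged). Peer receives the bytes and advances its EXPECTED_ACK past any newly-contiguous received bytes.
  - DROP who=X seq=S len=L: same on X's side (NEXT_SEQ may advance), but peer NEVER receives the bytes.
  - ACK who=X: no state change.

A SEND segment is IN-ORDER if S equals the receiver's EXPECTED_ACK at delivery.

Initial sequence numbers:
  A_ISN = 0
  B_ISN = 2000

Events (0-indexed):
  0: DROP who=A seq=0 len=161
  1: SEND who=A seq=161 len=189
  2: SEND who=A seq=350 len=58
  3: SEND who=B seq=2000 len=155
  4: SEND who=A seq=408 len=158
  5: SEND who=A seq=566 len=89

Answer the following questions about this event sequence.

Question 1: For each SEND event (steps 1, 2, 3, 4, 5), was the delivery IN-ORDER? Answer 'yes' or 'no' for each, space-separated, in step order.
Answer: no no yes no no

Derivation:
Step 1: SEND seq=161 -> out-of-order
Step 2: SEND seq=350 -> out-of-order
Step 3: SEND seq=2000 -> in-order
Step 4: SEND seq=408 -> out-of-order
Step 5: SEND seq=566 -> out-of-order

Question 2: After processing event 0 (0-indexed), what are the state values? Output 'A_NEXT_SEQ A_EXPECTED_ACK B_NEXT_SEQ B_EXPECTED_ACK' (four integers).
After event 0: A_seq=161 A_ack=2000 B_seq=2000 B_ack=0

161 2000 2000 0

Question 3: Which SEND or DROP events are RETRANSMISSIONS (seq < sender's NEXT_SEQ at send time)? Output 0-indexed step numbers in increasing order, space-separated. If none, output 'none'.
Step 0: DROP seq=0 -> fresh
Step 1: SEND seq=161 -> fresh
Step 2: SEND seq=350 -> fresh
Step 3: SEND seq=2000 -> fresh
Step 4: SEND seq=408 -> fresh
Step 5: SEND seq=566 -> fresh

Answer: none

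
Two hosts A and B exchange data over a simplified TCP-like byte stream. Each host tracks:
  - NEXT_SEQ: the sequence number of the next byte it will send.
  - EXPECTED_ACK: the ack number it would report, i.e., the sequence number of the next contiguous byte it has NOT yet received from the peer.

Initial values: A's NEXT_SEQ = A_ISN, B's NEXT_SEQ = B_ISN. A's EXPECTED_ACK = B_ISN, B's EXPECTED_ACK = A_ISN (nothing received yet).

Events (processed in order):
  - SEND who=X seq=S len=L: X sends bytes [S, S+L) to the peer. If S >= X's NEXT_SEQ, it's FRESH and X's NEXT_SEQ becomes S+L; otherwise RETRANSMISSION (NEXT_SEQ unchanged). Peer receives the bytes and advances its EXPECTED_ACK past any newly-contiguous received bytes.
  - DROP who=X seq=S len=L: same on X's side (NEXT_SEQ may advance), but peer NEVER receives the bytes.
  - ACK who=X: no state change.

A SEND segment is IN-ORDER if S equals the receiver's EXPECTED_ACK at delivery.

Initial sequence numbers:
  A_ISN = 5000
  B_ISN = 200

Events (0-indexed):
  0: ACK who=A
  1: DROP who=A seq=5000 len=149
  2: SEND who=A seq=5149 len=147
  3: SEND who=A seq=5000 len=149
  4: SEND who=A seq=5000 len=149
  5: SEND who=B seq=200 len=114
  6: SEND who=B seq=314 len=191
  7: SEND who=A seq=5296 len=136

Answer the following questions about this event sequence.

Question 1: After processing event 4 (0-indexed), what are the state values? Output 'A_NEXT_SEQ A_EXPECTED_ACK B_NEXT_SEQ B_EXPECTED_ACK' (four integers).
After event 0: A_seq=5000 A_ack=200 B_seq=200 B_ack=5000
After event 1: A_seq=5149 A_ack=200 B_seq=200 B_ack=5000
After event 2: A_seq=5296 A_ack=200 B_seq=200 B_ack=5000
After event 3: A_seq=5296 A_ack=200 B_seq=200 B_ack=5296
After event 4: A_seq=5296 A_ack=200 B_seq=200 B_ack=5296

5296 200 200 5296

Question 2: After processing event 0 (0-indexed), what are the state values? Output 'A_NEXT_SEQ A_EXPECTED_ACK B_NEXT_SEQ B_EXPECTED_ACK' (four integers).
After event 0: A_seq=5000 A_ack=200 B_seq=200 B_ack=5000

5000 200 200 5000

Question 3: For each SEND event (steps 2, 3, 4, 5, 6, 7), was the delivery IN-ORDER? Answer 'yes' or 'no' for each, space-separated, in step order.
Step 2: SEND seq=5149 -> out-of-order
Step 3: SEND seq=5000 -> in-order
Step 4: SEND seq=5000 -> out-of-order
Step 5: SEND seq=200 -> in-order
Step 6: SEND seq=314 -> in-order
Step 7: SEND seq=5296 -> in-order

Answer: no yes no yes yes yes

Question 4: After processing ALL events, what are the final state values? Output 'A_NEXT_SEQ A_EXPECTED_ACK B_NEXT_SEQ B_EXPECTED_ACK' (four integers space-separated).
Answer: 5432 505 505 5432

Derivation:
After event 0: A_seq=5000 A_ack=200 B_seq=200 B_ack=5000
After event 1: A_seq=5149 A_ack=200 B_seq=200 B_ack=5000
After event 2: A_seq=5296 A_ack=200 B_seq=200 B_ack=5000
After event 3: A_seq=5296 A_ack=200 B_seq=200 B_ack=5296
After event 4: A_seq=5296 A_ack=200 B_seq=200 B_ack=5296
After event 5: A_seq=5296 A_ack=314 B_seq=314 B_ack=5296
After event 6: A_seq=5296 A_ack=505 B_seq=505 B_ack=5296
After event 7: A_seq=5432 A_ack=505 B_seq=505 B_ack=5432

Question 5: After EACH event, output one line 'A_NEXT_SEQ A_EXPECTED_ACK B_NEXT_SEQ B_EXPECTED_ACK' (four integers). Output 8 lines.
5000 200 200 5000
5149 200 200 5000
5296 200 200 5000
5296 200 200 5296
5296 200 200 5296
5296 314 314 5296
5296 505 505 5296
5432 505 505 5432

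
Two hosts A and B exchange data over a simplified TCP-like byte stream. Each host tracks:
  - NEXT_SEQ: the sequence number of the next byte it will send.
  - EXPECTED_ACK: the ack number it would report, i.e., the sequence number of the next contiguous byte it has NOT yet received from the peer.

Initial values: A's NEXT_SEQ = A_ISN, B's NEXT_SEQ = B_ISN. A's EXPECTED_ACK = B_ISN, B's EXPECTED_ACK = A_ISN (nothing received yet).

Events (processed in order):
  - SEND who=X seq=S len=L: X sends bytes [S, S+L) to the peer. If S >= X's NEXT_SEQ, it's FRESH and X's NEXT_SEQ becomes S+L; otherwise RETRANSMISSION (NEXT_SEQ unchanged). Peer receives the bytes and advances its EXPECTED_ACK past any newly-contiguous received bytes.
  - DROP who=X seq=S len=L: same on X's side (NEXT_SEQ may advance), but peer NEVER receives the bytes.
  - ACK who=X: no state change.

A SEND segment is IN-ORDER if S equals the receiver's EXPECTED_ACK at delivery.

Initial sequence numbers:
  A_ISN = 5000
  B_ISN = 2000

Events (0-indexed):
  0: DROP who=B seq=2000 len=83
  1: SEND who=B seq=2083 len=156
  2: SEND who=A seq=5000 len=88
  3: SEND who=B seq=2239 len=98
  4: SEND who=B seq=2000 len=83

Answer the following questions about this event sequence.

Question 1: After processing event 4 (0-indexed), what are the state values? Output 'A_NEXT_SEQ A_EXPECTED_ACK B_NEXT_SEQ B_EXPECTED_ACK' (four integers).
After event 0: A_seq=5000 A_ack=2000 B_seq=2083 B_ack=5000
After event 1: A_seq=5000 A_ack=2000 B_seq=2239 B_ack=5000
After event 2: A_seq=5088 A_ack=2000 B_seq=2239 B_ack=5088
After event 3: A_seq=5088 A_ack=2000 B_seq=2337 B_ack=5088
After event 4: A_seq=5088 A_ack=2337 B_seq=2337 B_ack=5088

5088 2337 2337 5088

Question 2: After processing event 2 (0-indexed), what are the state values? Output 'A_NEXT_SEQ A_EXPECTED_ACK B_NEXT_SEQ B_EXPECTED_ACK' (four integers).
After event 0: A_seq=5000 A_ack=2000 B_seq=2083 B_ack=5000
After event 1: A_seq=5000 A_ack=2000 B_seq=2239 B_ack=5000
After event 2: A_seq=5088 A_ack=2000 B_seq=2239 B_ack=5088

5088 2000 2239 5088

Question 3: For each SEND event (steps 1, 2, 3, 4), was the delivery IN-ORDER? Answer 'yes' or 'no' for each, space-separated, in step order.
Answer: no yes no yes

Derivation:
Step 1: SEND seq=2083 -> out-of-order
Step 2: SEND seq=5000 -> in-order
Step 3: SEND seq=2239 -> out-of-order
Step 4: SEND seq=2000 -> in-order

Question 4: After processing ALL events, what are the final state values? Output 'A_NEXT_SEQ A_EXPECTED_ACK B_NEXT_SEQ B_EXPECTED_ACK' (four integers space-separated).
After event 0: A_seq=5000 A_ack=2000 B_seq=2083 B_ack=5000
After event 1: A_seq=5000 A_ack=2000 B_seq=2239 B_ack=5000
After event 2: A_seq=5088 A_ack=2000 B_seq=2239 B_ack=5088
After event 3: A_seq=5088 A_ack=2000 B_seq=2337 B_ack=5088
After event 4: A_seq=5088 A_ack=2337 B_seq=2337 B_ack=5088

Answer: 5088 2337 2337 5088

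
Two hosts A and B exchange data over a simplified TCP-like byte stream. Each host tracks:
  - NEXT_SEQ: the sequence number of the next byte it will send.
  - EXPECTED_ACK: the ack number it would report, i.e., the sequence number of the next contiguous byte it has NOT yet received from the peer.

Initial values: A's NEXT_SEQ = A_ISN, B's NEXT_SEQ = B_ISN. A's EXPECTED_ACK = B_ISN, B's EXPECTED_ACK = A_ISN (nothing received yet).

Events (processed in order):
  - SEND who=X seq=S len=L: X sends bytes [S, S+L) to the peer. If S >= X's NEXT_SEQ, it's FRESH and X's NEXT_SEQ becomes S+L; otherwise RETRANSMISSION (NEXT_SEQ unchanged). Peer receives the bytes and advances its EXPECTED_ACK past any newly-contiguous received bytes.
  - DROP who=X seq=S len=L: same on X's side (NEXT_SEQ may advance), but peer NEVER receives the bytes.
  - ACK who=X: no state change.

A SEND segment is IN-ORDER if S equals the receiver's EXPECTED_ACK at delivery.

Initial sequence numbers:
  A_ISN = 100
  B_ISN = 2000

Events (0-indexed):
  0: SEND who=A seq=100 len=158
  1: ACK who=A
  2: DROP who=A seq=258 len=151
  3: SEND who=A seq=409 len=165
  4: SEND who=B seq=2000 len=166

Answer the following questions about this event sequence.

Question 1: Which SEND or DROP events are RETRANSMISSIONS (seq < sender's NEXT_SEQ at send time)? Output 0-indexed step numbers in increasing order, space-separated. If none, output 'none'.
Answer: none

Derivation:
Step 0: SEND seq=100 -> fresh
Step 2: DROP seq=258 -> fresh
Step 3: SEND seq=409 -> fresh
Step 4: SEND seq=2000 -> fresh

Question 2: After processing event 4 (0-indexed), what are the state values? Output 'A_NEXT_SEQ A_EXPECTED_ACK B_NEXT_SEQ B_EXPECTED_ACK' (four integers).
After event 0: A_seq=258 A_ack=2000 B_seq=2000 B_ack=258
After event 1: A_seq=258 A_ack=2000 B_seq=2000 B_ack=258
After event 2: A_seq=409 A_ack=2000 B_seq=2000 B_ack=258
After event 3: A_seq=574 A_ack=2000 B_seq=2000 B_ack=258
After event 4: A_seq=574 A_ack=2166 B_seq=2166 B_ack=258

574 2166 2166 258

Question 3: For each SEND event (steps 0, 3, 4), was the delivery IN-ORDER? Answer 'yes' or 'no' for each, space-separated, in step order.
Answer: yes no yes

Derivation:
Step 0: SEND seq=100 -> in-order
Step 3: SEND seq=409 -> out-of-order
Step 4: SEND seq=2000 -> in-order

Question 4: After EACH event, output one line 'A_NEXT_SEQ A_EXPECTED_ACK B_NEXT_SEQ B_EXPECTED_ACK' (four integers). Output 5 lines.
258 2000 2000 258
258 2000 2000 258
409 2000 2000 258
574 2000 2000 258
574 2166 2166 258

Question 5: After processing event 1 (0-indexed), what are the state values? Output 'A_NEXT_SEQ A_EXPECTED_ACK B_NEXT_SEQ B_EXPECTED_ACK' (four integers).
After event 0: A_seq=258 A_ack=2000 B_seq=2000 B_ack=258
After event 1: A_seq=258 A_ack=2000 B_seq=2000 B_ack=258

258 2000 2000 258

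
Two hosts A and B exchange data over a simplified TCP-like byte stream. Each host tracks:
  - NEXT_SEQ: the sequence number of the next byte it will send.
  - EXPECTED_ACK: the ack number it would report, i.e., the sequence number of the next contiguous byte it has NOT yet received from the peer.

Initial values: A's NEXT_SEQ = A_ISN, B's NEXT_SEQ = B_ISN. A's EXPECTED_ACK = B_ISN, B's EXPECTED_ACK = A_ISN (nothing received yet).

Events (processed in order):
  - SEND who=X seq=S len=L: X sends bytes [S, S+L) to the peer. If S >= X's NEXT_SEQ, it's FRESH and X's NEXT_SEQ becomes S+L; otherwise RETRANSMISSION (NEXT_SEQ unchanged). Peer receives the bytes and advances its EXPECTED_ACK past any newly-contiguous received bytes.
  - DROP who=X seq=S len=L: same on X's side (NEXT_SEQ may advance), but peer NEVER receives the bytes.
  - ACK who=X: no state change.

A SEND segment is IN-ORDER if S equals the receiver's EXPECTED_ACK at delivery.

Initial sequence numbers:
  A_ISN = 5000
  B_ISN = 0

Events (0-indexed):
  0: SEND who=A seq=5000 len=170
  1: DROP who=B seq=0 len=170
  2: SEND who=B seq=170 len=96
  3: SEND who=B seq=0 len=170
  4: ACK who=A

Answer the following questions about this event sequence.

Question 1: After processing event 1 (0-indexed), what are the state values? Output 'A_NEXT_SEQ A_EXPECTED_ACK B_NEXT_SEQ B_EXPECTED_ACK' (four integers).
After event 0: A_seq=5170 A_ack=0 B_seq=0 B_ack=5170
After event 1: A_seq=5170 A_ack=0 B_seq=170 B_ack=5170

5170 0 170 5170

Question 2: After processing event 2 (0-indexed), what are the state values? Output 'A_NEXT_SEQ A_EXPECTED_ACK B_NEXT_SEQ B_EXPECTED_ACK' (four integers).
After event 0: A_seq=5170 A_ack=0 B_seq=0 B_ack=5170
After event 1: A_seq=5170 A_ack=0 B_seq=170 B_ack=5170
After event 2: A_seq=5170 A_ack=0 B_seq=266 B_ack=5170

5170 0 266 5170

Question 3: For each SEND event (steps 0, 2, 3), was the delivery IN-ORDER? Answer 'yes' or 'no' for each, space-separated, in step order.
Step 0: SEND seq=5000 -> in-order
Step 2: SEND seq=170 -> out-of-order
Step 3: SEND seq=0 -> in-order

Answer: yes no yes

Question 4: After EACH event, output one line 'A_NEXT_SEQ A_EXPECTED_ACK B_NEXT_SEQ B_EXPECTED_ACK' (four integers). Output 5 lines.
5170 0 0 5170
5170 0 170 5170
5170 0 266 5170
5170 266 266 5170
5170 266 266 5170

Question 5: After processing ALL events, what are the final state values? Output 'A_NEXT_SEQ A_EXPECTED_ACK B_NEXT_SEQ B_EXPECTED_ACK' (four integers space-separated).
After event 0: A_seq=5170 A_ack=0 B_seq=0 B_ack=5170
After event 1: A_seq=5170 A_ack=0 B_seq=170 B_ack=5170
After event 2: A_seq=5170 A_ack=0 B_seq=266 B_ack=5170
After event 3: A_seq=5170 A_ack=266 B_seq=266 B_ack=5170
After event 4: A_seq=5170 A_ack=266 B_seq=266 B_ack=5170

Answer: 5170 266 266 5170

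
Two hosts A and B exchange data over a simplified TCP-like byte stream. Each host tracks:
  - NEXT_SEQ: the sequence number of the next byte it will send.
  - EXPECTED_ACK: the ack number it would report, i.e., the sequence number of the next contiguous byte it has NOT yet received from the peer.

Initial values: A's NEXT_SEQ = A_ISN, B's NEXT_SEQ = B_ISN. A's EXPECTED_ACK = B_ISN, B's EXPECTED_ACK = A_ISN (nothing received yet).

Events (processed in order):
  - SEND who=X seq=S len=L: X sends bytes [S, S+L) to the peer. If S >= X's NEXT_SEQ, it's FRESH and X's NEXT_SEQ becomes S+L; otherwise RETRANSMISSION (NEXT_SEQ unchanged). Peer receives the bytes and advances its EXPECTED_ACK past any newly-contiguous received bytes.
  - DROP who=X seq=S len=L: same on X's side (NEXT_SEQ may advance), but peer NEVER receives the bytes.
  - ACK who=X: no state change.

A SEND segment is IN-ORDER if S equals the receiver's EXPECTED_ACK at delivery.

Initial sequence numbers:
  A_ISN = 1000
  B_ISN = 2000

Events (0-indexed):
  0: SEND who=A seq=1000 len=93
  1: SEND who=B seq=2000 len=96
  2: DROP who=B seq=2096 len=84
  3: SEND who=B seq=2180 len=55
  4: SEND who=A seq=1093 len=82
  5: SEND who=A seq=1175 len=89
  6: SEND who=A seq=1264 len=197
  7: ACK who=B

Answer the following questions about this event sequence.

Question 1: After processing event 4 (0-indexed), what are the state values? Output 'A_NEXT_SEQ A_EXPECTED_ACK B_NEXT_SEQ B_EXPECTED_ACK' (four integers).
After event 0: A_seq=1093 A_ack=2000 B_seq=2000 B_ack=1093
After event 1: A_seq=1093 A_ack=2096 B_seq=2096 B_ack=1093
After event 2: A_seq=1093 A_ack=2096 B_seq=2180 B_ack=1093
After event 3: A_seq=1093 A_ack=2096 B_seq=2235 B_ack=1093
After event 4: A_seq=1175 A_ack=2096 B_seq=2235 B_ack=1175

1175 2096 2235 1175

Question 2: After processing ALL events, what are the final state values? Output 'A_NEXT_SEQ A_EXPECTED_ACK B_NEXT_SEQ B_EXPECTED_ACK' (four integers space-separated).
Answer: 1461 2096 2235 1461

Derivation:
After event 0: A_seq=1093 A_ack=2000 B_seq=2000 B_ack=1093
After event 1: A_seq=1093 A_ack=2096 B_seq=2096 B_ack=1093
After event 2: A_seq=1093 A_ack=2096 B_seq=2180 B_ack=1093
After event 3: A_seq=1093 A_ack=2096 B_seq=2235 B_ack=1093
After event 4: A_seq=1175 A_ack=2096 B_seq=2235 B_ack=1175
After event 5: A_seq=1264 A_ack=2096 B_seq=2235 B_ack=1264
After event 6: A_seq=1461 A_ack=2096 B_seq=2235 B_ack=1461
After event 7: A_seq=1461 A_ack=2096 B_seq=2235 B_ack=1461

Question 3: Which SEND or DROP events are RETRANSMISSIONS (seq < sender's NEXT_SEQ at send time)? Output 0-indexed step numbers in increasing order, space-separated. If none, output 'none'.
Step 0: SEND seq=1000 -> fresh
Step 1: SEND seq=2000 -> fresh
Step 2: DROP seq=2096 -> fresh
Step 3: SEND seq=2180 -> fresh
Step 4: SEND seq=1093 -> fresh
Step 5: SEND seq=1175 -> fresh
Step 6: SEND seq=1264 -> fresh

Answer: none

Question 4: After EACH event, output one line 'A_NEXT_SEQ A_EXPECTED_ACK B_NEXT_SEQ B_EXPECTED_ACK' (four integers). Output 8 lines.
1093 2000 2000 1093
1093 2096 2096 1093
1093 2096 2180 1093
1093 2096 2235 1093
1175 2096 2235 1175
1264 2096 2235 1264
1461 2096 2235 1461
1461 2096 2235 1461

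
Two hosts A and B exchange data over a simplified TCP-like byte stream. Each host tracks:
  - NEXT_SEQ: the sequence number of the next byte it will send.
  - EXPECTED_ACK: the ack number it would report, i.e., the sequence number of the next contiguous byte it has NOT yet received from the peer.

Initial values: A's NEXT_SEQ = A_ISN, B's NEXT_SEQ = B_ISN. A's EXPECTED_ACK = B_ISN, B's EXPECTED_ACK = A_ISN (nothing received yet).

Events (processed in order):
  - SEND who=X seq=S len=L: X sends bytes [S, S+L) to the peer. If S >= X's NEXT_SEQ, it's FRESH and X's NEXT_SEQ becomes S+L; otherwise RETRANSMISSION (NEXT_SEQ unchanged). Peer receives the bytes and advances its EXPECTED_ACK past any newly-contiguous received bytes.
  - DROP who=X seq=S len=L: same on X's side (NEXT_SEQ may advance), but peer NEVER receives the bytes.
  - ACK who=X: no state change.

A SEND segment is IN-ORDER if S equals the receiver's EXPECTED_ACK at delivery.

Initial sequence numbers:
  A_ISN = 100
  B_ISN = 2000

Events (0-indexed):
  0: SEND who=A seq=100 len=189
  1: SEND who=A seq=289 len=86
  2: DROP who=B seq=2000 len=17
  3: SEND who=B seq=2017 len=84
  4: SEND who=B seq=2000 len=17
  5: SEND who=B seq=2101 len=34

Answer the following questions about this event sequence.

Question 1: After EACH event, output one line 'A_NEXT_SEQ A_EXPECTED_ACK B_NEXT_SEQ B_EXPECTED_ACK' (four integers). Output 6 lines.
289 2000 2000 289
375 2000 2000 375
375 2000 2017 375
375 2000 2101 375
375 2101 2101 375
375 2135 2135 375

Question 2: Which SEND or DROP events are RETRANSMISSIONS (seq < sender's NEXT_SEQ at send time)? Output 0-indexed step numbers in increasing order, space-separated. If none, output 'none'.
Answer: 4

Derivation:
Step 0: SEND seq=100 -> fresh
Step 1: SEND seq=289 -> fresh
Step 2: DROP seq=2000 -> fresh
Step 3: SEND seq=2017 -> fresh
Step 4: SEND seq=2000 -> retransmit
Step 5: SEND seq=2101 -> fresh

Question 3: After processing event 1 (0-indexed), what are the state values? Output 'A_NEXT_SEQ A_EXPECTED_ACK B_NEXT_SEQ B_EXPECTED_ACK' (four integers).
After event 0: A_seq=289 A_ack=2000 B_seq=2000 B_ack=289
After event 1: A_seq=375 A_ack=2000 B_seq=2000 B_ack=375

375 2000 2000 375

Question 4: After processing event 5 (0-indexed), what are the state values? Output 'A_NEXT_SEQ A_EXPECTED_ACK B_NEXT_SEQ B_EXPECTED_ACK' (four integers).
After event 0: A_seq=289 A_ack=2000 B_seq=2000 B_ack=289
After event 1: A_seq=375 A_ack=2000 B_seq=2000 B_ack=375
After event 2: A_seq=375 A_ack=2000 B_seq=2017 B_ack=375
After event 3: A_seq=375 A_ack=2000 B_seq=2101 B_ack=375
After event 4: A_seq=375 A_ack=2101 B_seq=2101 B_ack=375
After event 5: A_seq=375 A_ack=2135 B_seq=2135 B_ack=375

375 2135 2135 375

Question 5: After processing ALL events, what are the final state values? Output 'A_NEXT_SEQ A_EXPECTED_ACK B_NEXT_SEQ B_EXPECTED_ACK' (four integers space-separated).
After event 0: A_seq=289 A_ack=2000 B_seq=2000 B_ack=289
After event 1: A_seq=375 A_ack=2000 B_seq=2000 B_ack=375
After event 2: A_seq=375 A_ack=2000 B_seq=2017 B_ack=375
After event 3: A_seq=375 A_ack=2000 B_seq=2101 B_ack=375
After event 4: A_seq=375 A_ack=2101 B_seq=2101 B_ack=375
After event 5: A_seq=375 A_ack=2135 B_seq=2135 B_ack=375

Answer: 375 2135 2135 375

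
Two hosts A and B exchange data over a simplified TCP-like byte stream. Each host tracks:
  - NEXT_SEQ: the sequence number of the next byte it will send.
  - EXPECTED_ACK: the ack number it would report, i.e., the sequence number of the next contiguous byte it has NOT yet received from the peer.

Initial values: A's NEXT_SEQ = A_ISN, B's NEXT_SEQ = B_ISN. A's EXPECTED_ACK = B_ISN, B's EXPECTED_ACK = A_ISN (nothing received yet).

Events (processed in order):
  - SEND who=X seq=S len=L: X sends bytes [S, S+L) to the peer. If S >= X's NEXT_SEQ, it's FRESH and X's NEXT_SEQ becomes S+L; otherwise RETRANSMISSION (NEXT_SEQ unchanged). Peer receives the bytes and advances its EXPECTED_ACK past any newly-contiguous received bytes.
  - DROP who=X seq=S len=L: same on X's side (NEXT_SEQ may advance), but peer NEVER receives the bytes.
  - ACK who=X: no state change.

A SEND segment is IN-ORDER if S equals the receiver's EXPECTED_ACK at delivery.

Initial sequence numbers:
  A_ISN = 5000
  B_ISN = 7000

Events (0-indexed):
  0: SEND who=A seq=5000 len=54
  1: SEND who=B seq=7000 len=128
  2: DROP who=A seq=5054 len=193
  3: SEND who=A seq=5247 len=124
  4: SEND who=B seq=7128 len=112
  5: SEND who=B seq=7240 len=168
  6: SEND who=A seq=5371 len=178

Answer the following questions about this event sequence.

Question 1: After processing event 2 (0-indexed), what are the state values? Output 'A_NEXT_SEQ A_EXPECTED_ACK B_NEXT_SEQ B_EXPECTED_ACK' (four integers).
After event 0: A_seq=5054 A_ack=7000 B_seq=7000 B_ack=5054
After event 1: A_seq=5054 A_ack=7128 B_seq=7128 B_ack=5054
After event 2: A_seq=5247 A_ack=7128 B_seq=7128 B_ack=5054

5247 7128 7128 5054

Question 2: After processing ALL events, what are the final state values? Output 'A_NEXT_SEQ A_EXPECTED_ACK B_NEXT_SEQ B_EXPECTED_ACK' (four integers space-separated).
After event 0: A_seq=5054 A_ack=7000 B_seq=7000 B_ack=5054
After event 1: A_seq=5054 A_ack=7128 B_seq=7128 B_ack=5054
After event 2: A_seq=5247 A_ack=7128 B_seq=7128 B_ack=5054
After event 3: A_seq=5371 A_ack=7128 B_seq=7128 B_ack=5054
After event 4: A_seq=5371 A_ack=7240 B_seq=7240 B_ack=5054
After event 5: A_seq=5371 A_ack=7408 B_seq=7408 B_ack=5054
After event 6: A_seq=5549 A_ack=7408 B_seq=7408 B_ack=5054

Answer: 5549 7408 7408 5054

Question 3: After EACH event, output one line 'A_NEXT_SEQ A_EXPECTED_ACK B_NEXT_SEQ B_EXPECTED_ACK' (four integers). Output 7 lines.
5054 7000 7000 5054
5054 7128 7128 5054
5247 7128 7128 5054
5371 7128 7128 5054
5371 7240 7240 5054
5371 7408 7408 5054
5549 7408 7408 5054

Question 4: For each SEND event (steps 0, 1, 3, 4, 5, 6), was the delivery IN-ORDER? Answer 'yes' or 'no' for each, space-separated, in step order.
Step 0: SEND seq=5000 -> in-order
Step 1: SEND seq=7000 -> in-order
Step 3: SEND seq=5247 -> out-of-order
Step 4: SEND seq=7128 -> in-order
Step 5: SEND seq=7240 -> in-order
Step 6: SEND seq=5371 -> out-of-order

Answer: yes yes no yes yes no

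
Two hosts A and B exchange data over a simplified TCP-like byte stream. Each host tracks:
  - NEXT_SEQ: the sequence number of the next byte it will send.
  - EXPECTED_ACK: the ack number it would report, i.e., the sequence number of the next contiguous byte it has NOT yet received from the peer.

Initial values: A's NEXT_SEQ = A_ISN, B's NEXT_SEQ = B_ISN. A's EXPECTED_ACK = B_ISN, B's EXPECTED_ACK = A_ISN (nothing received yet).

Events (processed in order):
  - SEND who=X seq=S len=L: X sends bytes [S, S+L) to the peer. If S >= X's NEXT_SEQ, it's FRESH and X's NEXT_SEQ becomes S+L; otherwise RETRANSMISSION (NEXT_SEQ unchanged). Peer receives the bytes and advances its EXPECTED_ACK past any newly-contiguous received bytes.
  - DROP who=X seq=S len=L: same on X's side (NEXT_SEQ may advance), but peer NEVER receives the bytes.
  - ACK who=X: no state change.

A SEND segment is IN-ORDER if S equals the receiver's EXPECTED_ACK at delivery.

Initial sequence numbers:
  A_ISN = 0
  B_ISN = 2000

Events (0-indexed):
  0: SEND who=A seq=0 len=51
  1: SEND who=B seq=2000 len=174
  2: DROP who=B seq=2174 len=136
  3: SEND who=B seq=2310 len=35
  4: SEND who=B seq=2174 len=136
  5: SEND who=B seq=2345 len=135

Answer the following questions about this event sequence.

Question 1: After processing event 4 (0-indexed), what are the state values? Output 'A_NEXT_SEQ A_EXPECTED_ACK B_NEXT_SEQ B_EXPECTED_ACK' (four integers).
After event 0: A_seq=51 A_ack=2000 B_seq=2000 B_ack=51
After event 1: A_seq=51 A_ack=2174 B_seq=2174 B_ack=51
After event 2: A_seq=51 A_ack=2174 B_seq=2310 B_ack=51
After event 3: A_seq=51 A_ack=2174 B_seq=2345 B_ack=51
After event 4: A_seq=51 A_ack=2345 B_seq=2345 B_ack=51

51 2345 2345 51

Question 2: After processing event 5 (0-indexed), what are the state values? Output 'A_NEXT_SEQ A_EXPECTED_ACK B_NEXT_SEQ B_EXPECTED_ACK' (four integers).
After event 0: A_seq=51 A_ack=2000 B_seq=2000 B_ack=51
After event 1: A_seq=51 A_ack=2174 B_seq=2174 B_ack=51
After event 2: A_seq=51 A_ack=2174 B_seq=2310 B_ack=51
After event 3: A_seq=51 A_ack=2174 B_seq=2345 B_ack=51
After event 4: A_seq=51 A_ack=2345 B_seq=2345 B_ack=51
After event 5: A_seq=51 A_ack=2480 B_seq=2480 B_ack=51

51 2480 2480 51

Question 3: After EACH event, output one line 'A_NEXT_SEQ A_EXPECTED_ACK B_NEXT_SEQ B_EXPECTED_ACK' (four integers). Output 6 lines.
51 2000 2000 51
51 2174 2174 51
51 2174 2310 51
51 2174 2345 51
51 2345 2345 51
51 2480 2480 51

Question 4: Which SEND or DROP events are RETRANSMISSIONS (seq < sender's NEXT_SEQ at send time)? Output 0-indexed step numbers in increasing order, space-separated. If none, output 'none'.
Step 0: SEND seq=0 -> fresh
Step 1: SEND seq=2000 -> fresh
Step 2: DROP seq=2174 -> fresh
Step 3: SEND seq=2310 -> fresh
Step 4: SEND seq=2174 -> retransmit
Step 5: SEND seq=2345 -> fresh

Answer: 4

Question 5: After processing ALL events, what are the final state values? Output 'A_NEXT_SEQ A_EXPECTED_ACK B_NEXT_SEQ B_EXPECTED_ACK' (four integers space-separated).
After event 0: A_seq=51 A_ack=2000 B_seq=2000 B_ack=51
After event 1: A_seq=51 A_ack=2174 B_seq=2174 B_ack=51
After event 2: A_seq=51 A_ack=2174 B_seq=2310 B_ack=51
After event 3: A_seq=51 A_ack=2174 B_seq=2345 B_ack=51
After event 4: A_seq=51 A_ack=2345 B_seq=2345 B_ack=51
After event 5: A_seq=51 A_ack=2480 B_seq=2480 B_ack=51

Answer: 51 2480 2480 51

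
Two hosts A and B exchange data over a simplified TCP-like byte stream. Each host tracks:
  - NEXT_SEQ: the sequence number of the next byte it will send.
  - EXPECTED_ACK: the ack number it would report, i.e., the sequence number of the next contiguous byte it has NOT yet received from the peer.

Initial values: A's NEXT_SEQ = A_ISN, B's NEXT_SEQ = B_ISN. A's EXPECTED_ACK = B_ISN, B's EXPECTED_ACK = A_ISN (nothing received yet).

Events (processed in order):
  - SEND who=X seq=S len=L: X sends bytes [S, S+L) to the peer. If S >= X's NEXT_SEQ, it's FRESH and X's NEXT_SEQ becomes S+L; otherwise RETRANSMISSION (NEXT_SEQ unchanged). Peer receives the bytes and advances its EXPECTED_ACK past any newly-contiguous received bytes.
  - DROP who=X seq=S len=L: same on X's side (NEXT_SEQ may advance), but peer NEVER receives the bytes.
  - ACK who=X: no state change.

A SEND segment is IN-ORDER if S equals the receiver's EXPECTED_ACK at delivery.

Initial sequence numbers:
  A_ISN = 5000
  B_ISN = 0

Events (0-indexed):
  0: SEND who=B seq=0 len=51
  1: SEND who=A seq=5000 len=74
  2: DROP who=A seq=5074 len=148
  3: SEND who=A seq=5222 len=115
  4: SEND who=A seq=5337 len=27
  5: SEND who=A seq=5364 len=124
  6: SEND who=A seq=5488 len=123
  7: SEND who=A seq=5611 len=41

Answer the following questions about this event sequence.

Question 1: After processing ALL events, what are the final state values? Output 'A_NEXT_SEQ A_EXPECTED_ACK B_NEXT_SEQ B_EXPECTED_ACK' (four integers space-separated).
Answer: 5652 51 51 5074

Derivation:
After event 0: A_seq=5000 A_ack=51 B_seq=51 B_ack=5000
After event 1: A_seq=5074 A_ack=51 B_seq=51 B_ack=5074
After event 2: A_seq=5222 A_ack=51 B_seq=51 B_ack=5074
After event 3: A_seq=5337 A_ack=51 B_seq=51 B_ack=5074
After event 4: A_seq=5364 A_ack=51 B_seq=51 B_ack=5074
After event 5: A_seq=5488 A_ack=51 B_seq=51 B_ack=5074
After event 6: A_seq=5611 A_ack=51 B_seq=51 B_ack=5074
After event 7: A_seq=5652 A_ack=51 B_seq=51 B_ack=5074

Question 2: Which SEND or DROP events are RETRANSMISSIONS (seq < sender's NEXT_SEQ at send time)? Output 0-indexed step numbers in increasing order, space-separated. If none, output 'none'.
Step 0: SEND seq=0 -> fresh
Step 1: SEND seq=5000 -> fresh
Step 2: DROP seq=5074 -> fresh
Step 3: SEND seq=5222 -> fresh
Step 4: SEND seq=5337 -> fresh
Step 5: SEND seq=5364 -> fresh
Step 6: SEND seq=5488 -> fresh
Step 7: SEND seq=5611 -> fresh

Answer: none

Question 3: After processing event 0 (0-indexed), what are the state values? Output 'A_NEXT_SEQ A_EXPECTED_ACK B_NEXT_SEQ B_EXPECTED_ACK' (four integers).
After event 0: A_seq=5000 A_ack=51 B_seq=51 B_ack=5000

5000 51 51 5000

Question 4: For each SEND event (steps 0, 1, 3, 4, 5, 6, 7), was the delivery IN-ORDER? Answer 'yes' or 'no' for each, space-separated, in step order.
Step 0: SEND seq=0 -> in-order
Step 1: SEND seq=5000 -> in-order
Step 3: SEND seq=5222 -> out-of-order
Step 4: SEND seq=5337 -> out-of-order
Step 5: SEND seq=5364 -> out-of-order
Step 6: SEND seq=5488 -> out-of-order
Step 7: SEND seq=5611 -> out-of-order

Answer: yes yes no no no no no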